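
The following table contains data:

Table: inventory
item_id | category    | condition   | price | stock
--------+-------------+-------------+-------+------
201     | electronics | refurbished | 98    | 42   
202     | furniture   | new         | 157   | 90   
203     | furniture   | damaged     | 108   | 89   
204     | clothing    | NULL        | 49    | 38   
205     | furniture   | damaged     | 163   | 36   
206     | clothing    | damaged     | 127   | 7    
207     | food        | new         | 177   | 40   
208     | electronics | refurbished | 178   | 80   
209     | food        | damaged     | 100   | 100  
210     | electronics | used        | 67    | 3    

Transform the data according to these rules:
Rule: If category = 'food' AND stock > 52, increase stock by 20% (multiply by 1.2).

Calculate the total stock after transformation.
545.0

Step 1: Find records where category = 'food' AND stock > 52
Step 2: 1 records match, summing to 100
Step 3: After multiplier: 100 × 1.2 = 120.0
Step 4: Unaffected records sum: 425
Step 5: Final sum = 120.0 + 425 = 545.0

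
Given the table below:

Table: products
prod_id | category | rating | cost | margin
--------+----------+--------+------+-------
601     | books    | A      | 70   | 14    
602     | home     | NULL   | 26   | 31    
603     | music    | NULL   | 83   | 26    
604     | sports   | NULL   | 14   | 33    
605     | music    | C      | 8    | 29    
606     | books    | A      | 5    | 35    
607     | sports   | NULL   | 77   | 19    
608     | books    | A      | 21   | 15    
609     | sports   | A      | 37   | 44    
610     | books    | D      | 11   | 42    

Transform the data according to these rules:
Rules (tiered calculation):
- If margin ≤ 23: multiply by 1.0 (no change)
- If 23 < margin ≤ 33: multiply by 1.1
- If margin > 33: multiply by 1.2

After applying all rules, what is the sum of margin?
324.1

Step 1: Tier 1 (margin ≤ 23): 3 records, sum = 48 × 1.0 = 48.0
Step 2: Tier 2 (23 < margin ≤ 33): 4 records, sum = 119 × 1.1 = 130.9
Step 3: Tier 3 (margin > 33): 3 records, sum = 121 × 1.2 = 145.2
Step 4: Final sum = 48.0 + 130.9 + 145.2 = 324.1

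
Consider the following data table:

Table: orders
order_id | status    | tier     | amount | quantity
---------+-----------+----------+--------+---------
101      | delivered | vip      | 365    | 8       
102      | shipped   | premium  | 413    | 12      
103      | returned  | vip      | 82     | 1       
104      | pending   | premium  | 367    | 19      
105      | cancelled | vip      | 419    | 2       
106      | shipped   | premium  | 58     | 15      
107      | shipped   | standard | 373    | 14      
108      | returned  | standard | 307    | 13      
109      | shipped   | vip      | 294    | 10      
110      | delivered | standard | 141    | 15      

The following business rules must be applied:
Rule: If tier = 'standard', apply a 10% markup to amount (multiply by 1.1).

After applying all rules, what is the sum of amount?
2901.1

Step 1: Records with tier = 'standard' have total amount = 821
Step 2: Apply multiplier: 821 × 1.1 = 903.1
Step 3: Other records total: 1998
Step 4: Final sum = 903.1 + 1998 = 2901.1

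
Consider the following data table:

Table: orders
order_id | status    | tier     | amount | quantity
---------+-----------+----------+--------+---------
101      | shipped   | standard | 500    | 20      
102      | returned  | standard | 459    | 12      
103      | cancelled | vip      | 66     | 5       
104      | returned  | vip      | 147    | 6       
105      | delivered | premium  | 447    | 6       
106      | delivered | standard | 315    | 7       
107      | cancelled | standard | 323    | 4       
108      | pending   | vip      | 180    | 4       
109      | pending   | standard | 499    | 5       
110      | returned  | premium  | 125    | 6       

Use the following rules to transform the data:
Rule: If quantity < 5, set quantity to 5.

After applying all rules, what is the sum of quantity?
77

Step 1: 2 records have quantity < 5
Step 2: These records originally summed to 8
Step 3: After setting to minimum: 2 × 5 = 10
Step 4: Unaffected records sum: 67
Step 5: Final sum = 10 + 67 = 77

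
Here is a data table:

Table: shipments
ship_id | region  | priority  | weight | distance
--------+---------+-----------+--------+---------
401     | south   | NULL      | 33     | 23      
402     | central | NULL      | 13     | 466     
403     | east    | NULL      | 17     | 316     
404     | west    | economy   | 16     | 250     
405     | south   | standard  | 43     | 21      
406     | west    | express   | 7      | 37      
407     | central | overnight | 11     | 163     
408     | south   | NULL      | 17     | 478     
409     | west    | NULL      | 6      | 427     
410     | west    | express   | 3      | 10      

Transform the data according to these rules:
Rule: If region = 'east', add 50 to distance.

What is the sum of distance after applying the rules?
2241

Step 1: Count records where region = 'east': 1
Step 2: Total bonus added: 1 × 50 = 50
Step 3: Original sum of distance: 2191
Step 4: Final sum = 2191 + 50 = 2241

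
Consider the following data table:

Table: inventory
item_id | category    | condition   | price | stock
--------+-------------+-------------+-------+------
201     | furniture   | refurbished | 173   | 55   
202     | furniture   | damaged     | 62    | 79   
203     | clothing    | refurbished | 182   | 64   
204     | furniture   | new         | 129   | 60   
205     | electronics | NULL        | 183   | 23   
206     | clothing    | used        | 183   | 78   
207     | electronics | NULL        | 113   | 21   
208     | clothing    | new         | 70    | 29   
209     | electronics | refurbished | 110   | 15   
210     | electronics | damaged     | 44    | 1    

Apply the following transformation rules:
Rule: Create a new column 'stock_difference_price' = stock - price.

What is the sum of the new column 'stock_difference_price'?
-824

Step 1: For each record, compute stock - price
Example calculations:
  55 - 173 = -118
  79 - 62 = 17
  64 - 182 = -118
  ...
Step 2: Sum all derived values
Step 3: Total = -824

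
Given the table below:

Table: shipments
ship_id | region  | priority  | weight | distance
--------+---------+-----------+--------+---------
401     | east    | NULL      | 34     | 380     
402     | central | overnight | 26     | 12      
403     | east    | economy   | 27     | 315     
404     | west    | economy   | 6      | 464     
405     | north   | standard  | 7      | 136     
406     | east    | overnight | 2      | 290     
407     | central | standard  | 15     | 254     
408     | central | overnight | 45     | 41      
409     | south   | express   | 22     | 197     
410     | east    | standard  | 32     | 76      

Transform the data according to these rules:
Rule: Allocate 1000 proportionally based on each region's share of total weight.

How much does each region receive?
central: 398.15, east: 439.81, north: 32.41, south: 101.85, west: 27.78

Step 1: Calculate total weight = 216
Step 2: Calculate each region's proportion:
  central: 86/216 = 39.81% → 398.15
  east: 95/216 = 43.98% → 439.81
  north: 7/216 = 3.24% → 32.41
  south: 22/216 = 10.19% → 101.85
  west: 6/216 = 2.78% → 27.78
Step 3: Verify: sum of allocations ≈ 1000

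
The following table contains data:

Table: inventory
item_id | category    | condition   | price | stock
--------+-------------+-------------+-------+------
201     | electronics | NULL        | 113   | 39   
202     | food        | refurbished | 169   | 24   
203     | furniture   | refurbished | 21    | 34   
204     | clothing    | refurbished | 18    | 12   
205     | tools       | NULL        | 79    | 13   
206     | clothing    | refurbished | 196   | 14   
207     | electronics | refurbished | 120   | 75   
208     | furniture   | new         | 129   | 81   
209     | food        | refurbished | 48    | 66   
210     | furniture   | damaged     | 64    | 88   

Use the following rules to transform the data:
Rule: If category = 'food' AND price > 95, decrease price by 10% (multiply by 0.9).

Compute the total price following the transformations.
940.1

Step 1: Find records where category = 'food' AND price > 95
Step 2: 1 records match, summing to 169
Step 3: After multiplier: 169 × 0.9 = 152.1
Step 4: Unaffected records sum: 788
Step 5: Final sum = 152.1 + 788 = 940.1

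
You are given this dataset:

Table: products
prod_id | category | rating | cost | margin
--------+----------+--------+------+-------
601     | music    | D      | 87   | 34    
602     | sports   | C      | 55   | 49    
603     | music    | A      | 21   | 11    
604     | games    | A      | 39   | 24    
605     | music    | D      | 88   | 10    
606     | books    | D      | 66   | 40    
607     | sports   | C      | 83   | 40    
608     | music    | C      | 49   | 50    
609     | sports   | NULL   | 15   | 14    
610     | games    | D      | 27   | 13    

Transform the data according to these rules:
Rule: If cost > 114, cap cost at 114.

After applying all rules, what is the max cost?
88

Step 1: Original maximum cost = 88
Step 2: Check cap of 114 against maximum
Step 3: No records exceed the cap (max 88 <= cap 114), so no capping applies
Step 4: Maximum after transformation = 88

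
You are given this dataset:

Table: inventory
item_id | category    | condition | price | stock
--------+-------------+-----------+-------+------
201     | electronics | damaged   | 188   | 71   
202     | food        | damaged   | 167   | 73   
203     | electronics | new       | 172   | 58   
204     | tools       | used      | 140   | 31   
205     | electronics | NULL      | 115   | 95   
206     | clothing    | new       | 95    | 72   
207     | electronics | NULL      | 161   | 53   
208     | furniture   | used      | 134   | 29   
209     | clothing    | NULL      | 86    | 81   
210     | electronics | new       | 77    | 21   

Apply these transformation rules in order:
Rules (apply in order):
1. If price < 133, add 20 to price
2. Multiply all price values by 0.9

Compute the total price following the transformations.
1273.5

Step 1: Apply Rule 1 - Add 20 to records with price < 133
  - 4 records affected: 373 + (4 × 20) = 453
  - Unaffected records: 962
  - Sum after Rule 1: 1415
Step 2: Apply Rule 2 - Multiply all by 0.9
  - 1415 × 0.9 = 1273.5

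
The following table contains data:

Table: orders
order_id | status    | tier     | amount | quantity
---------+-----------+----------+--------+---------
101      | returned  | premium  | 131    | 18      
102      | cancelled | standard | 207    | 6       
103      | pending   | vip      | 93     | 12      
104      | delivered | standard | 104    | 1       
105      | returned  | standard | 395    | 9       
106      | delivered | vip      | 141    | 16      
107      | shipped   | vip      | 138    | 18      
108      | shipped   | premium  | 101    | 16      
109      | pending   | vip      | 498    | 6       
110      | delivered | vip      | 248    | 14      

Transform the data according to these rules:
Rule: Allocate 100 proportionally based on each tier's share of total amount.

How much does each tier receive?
premium: 11.28, standard: 34.34, vip: 54.38

Step 1: Calculate total amount = 2056
Step 2: Calculate each tier's proportion:
  premium: 232/2056 = 11.28% → 11.28
  standard: 706/2056 = 34.34% → 34.34
  vip: 1118/2056 = 54.38% → 54.38
Step 3: Verify: sum of allocations ≈ 100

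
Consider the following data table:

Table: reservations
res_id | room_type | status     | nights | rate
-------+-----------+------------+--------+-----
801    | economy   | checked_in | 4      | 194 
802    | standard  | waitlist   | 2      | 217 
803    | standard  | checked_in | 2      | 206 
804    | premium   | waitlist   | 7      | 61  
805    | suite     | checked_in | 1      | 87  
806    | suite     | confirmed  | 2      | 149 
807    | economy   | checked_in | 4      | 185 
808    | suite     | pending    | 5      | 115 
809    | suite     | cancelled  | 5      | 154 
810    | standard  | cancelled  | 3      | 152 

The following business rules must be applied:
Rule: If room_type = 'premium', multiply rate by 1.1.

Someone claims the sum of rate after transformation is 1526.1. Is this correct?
Yes, the result is correct.

Step 1: Calculate the correct sum after transformation
Step 2: Apply multiplier 1.1 to records where room_type = 'premium'
Step 3: Correct result = 1526.1
Step 4: Claimed result = 1526.1
Step 5: 1526.1 = 1526.1 ✓
Conclusion: The claimed result is correct.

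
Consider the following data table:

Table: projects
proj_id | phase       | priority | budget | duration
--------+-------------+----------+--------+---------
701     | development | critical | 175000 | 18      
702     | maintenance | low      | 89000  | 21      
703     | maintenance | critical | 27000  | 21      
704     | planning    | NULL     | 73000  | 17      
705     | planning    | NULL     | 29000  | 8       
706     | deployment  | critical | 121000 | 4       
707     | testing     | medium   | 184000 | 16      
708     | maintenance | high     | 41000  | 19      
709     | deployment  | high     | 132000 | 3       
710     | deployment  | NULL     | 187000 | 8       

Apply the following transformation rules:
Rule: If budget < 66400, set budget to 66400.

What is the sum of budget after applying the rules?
1160200

Step 1: 3 records have budget < 66400
Step 2: These records originally summed to 97000
Step 3: After setting to minimum: 3 × 66400 = 199200
Step 4: Unaffected records sum: 961000
Step 5: Final sum = 199200 + 961000 = 1160200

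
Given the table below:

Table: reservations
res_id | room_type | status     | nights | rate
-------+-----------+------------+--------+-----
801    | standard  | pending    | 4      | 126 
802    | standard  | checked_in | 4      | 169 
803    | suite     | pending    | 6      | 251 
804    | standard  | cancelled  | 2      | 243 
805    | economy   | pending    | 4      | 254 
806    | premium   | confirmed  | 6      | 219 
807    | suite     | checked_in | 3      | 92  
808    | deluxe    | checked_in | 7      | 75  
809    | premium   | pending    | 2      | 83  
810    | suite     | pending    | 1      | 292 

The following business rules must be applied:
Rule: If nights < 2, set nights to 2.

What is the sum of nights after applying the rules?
40

Step 1: 1 records have nights < 2
Step 2: These records originally summed to 1
Step 3: After setting to minimum: 1 × 2 = 2
Step 4: Unaffected records sum: 38
Step 5: Final sum = 2 + 38 = 40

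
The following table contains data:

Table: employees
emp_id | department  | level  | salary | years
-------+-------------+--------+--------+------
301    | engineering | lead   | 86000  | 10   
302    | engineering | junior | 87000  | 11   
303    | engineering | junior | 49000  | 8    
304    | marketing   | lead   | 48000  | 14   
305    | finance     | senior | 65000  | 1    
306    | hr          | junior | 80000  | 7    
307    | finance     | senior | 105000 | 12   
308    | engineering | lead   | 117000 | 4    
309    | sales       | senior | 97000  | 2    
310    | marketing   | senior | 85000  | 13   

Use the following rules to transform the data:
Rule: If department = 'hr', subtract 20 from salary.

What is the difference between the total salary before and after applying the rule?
20

Step 1: Original sum of salary = 819000
Step 2: 1 records have department = 'hr'
Step 3: Each affected record changes by -20
Step 4: Total change = 1 × -20 = -20
Step 5: New sum = 819000 + -20 = 818980
Step 6: Difference = |818980 - 819000| = 20
        (Sum decreased by 20)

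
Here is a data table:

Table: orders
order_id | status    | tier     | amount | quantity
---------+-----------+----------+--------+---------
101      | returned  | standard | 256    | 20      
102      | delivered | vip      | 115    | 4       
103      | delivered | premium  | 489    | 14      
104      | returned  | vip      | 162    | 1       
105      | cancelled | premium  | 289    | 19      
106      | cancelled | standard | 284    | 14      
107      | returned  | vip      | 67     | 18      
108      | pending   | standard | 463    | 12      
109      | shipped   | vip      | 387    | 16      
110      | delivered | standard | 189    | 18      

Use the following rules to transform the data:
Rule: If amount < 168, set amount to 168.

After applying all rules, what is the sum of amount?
2861

Step 1: 3 records have amount < 168
Step 2: These records originally summed to 344
Step 3: After setting to minimum: 3 × 168 = 504
Step 4: Unaffected records sum: 2357
Step 5: Final sum = 504 + 2357 = 2861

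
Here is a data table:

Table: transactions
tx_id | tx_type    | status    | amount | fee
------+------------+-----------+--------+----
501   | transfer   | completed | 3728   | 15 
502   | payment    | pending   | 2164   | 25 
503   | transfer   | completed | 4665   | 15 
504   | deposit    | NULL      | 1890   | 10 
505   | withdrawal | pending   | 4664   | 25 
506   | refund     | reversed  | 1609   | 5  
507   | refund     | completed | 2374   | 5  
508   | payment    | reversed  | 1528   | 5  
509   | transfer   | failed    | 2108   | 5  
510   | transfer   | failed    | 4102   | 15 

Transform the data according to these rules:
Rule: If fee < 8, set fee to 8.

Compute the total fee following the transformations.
137

Step 1: 4 records have fee < 8
Step 2: These records originally summed to 20
Step 3: After setting to minimum: 4 × 8 = 32
Step 4: Unaffected records sum: 105
Step 5: Final sum = 32 + 105 = 137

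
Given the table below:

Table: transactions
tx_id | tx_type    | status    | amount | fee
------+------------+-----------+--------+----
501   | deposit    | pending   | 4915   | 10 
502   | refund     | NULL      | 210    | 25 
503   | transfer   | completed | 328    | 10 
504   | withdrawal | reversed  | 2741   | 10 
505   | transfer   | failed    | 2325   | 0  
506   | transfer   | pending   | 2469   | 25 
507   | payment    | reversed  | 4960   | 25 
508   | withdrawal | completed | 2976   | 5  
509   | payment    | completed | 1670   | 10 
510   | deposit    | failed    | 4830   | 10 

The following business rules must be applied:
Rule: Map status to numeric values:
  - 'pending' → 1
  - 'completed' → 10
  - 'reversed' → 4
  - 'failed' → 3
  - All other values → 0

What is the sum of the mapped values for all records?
46

Step 1: Apply mapping to each record
Step 2: Count by status:
  'pending': 2 records × 1 = 2
  'completed': 3 records × 10 = 30
  'reversed': 2 records × 4 = 8
  'failed': 2 records × 3 = 6
Step 3: Sum all mapped values = 46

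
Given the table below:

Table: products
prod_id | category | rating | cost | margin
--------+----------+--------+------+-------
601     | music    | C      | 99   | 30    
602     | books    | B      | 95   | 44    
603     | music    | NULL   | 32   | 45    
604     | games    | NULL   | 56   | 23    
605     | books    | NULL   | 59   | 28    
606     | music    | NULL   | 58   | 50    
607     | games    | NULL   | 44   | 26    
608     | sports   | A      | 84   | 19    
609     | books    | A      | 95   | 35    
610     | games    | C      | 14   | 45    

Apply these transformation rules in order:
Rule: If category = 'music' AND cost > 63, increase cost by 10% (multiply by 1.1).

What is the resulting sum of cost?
645.9

Step 1: Find records where category = 'music' AND cost > 63
Step 2: 1 records match, summing to 99
Step 3: After multiplier: 99 × 1.1 = 108.9
Step 4: Unaffected records sum: 537
Step 5: Final sum = 108.9 + 537 = 645.9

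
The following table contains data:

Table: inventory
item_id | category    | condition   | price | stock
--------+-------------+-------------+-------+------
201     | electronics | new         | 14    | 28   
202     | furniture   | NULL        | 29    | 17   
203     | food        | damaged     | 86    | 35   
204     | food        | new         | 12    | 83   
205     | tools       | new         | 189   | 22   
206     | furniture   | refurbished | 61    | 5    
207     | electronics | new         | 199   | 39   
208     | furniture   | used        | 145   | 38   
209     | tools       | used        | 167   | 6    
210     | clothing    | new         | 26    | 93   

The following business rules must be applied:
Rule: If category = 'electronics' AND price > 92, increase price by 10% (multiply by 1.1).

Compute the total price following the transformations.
947.9

Step 1: Find records where category = 'electronics' AND price > 92
Step 2: 1 records match, summing to 199
Step 3: After multiplier: 199 × 1.1 = 218.9
Step 4: Unaffected records sum: 729
Step 5: Final sum = 218.9 + 729 = 947.9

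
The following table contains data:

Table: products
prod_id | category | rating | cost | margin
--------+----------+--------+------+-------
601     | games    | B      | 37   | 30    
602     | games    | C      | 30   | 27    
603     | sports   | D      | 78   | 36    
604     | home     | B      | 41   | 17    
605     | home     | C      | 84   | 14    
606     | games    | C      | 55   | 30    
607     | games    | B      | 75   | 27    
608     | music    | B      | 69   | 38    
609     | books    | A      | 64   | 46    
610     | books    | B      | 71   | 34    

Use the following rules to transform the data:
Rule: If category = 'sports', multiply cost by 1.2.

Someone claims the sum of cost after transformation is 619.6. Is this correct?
Yes, the result is correct.

Step 1: Calculate the correct sum after transformation
Step 2: Apply multiplier 1.2 to records where category = 'sports'
Step 3: Correct result = 619.6
Step 4: Claimed result = 619.6
Step 5: 619.6 = 619.6 ✓
Conclusion: The claimed result is correct.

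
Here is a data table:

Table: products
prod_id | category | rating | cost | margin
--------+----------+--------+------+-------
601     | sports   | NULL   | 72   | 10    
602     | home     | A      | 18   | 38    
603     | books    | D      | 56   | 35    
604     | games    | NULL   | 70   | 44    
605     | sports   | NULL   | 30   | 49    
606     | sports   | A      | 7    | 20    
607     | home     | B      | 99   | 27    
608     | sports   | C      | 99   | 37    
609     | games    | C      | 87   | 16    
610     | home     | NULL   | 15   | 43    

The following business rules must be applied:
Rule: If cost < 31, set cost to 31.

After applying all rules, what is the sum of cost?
607

Step 1: 4 records have cost < 31
Step 2: These records originally summed to 70
Step 3: After setting to minimum: 4 × 31 = 124
Step 4: Unaffected records sum: 483
Step 5: Final sum = 124 + 483 = 607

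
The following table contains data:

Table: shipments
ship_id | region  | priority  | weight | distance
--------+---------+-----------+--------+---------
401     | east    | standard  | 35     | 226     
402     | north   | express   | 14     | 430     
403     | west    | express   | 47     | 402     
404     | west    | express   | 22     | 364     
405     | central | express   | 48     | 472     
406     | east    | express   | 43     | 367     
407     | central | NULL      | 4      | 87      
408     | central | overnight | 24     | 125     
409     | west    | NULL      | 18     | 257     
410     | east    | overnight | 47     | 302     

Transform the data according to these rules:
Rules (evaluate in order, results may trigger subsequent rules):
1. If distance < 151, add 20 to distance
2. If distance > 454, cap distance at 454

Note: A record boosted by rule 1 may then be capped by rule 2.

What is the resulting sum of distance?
3054

Step 1: Apply rule 1 to records with distance < 151
  - 2 records get bonus of 20
  - Of these, 0 records then exceed 454 and get capped
Step 2: Apply rule 2 to records with distance > 454
  - 1 records (original) are capped
Step 3: Calculate final sum = 3054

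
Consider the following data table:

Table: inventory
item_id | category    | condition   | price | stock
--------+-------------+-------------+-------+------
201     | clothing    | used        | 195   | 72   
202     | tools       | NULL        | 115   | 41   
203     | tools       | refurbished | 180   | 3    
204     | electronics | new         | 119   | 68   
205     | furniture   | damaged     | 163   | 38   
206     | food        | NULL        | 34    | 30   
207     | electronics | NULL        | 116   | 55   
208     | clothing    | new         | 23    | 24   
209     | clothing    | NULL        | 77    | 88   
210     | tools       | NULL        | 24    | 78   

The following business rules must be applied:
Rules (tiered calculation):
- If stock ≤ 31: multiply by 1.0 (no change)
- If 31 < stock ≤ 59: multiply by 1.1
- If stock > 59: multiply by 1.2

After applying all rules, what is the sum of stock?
571.6

Step 1: Tier 1 (stock ≤ 31): 3 records, sum = 57 × 1.0 = 57.0
Step 2: Tier 2 (31 < stock ≤ 59): 3 records, sum = 134 × 1.1 = 147.4
Step 3: Tier 3 (stock > 59): 4 records, sum = 306 × 1.2 = 367.2
Step 4: Final sum = 57.0 + 147.4 + 367.2 = 571.6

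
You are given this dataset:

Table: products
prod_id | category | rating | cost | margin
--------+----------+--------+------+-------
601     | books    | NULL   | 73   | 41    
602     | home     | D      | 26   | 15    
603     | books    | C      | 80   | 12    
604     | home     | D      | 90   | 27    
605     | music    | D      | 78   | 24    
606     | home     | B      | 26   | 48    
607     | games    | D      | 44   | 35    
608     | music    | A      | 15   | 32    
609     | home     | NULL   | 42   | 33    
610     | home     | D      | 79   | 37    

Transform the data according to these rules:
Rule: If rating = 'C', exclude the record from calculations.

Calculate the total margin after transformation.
292

Step 1: Identify records where rating = 'C'
Step 2: The excluded records sum to 12
Step 3: Original total margin = 304
Step 4: Remaining total = 304 - 12 = 292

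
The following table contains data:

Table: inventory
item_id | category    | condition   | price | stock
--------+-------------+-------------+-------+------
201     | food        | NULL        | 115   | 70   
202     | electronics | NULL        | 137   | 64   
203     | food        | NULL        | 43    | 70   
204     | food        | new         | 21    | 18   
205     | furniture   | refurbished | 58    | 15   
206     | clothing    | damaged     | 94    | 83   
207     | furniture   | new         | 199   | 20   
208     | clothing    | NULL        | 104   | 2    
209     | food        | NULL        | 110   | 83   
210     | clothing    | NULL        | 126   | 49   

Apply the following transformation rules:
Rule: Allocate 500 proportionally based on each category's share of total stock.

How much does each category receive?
clothing: 141.35, electronics: 67.51, food: 254.22, furniture: 36.92

Step 1: Calculate total stock = 474
Step 2: Calculate each category's proportion:
  clothing: 134/474 = 28.27% → 141.35
  electronics: 64/474 = 13.50% → 67.51
  food: 241/474 = 50.84% → 254.22
  furniture: 35/474 = 7.38% → 36.92
Step 3: Verify: sum of allocations ≈ 500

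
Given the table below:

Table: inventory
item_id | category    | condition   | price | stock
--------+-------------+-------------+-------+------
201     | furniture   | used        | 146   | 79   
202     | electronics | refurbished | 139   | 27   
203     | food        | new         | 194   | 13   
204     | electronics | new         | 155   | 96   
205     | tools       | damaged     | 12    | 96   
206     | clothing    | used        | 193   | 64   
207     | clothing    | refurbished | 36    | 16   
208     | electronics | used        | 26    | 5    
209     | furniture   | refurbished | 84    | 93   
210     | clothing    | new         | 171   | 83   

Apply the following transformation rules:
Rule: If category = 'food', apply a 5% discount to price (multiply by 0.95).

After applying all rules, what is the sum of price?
1146.3

Step 1: Records with category = 'food' have total price = 194
Step 2: Apply multiplier: 194 × 0.95 = 184.3
Step 3: Other records total: 962
Step 4: Final sum = 184.3 + 962 = 1146.3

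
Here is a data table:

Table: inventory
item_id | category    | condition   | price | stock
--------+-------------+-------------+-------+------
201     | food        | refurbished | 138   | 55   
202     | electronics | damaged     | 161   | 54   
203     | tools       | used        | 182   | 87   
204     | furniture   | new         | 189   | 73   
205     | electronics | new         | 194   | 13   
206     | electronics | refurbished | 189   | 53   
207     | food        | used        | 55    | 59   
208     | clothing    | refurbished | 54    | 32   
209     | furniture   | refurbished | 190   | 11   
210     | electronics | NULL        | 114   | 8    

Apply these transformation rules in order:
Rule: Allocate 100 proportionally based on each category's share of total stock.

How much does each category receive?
clothing: 7.19, electronics: 28.76, food: 25.62, furniture: 18.88, tools: 19.55

Step 1: Calculate total stock = 445
Step 2: Calculate each category's proportion:
  clothing: 32/445 = 7.19% → 7.19
  electronics: 128/445 = 28.76% → 28.76
  food: 114/445 = 25.62% → 25.62
  furniture: 84/445 = 18.88% → 18.88
  tools: 87/445 = 19.55% → 19.55
Step 3: Verify: sum of allocations ≈ 100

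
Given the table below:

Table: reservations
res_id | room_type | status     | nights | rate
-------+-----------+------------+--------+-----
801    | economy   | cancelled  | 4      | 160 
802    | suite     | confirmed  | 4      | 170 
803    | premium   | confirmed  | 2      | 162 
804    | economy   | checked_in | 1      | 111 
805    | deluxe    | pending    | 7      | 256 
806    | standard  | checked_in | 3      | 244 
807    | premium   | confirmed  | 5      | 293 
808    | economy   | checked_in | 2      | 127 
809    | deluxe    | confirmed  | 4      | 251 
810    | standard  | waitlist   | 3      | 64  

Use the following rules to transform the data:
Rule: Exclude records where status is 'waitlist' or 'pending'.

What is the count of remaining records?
8

Step 1: Count records to exclude
  - 1 (waitlist) + 1 (pending) = 2 records
Step 2: Total records: 10
Step 3: Remaining = 10 - 2 = 8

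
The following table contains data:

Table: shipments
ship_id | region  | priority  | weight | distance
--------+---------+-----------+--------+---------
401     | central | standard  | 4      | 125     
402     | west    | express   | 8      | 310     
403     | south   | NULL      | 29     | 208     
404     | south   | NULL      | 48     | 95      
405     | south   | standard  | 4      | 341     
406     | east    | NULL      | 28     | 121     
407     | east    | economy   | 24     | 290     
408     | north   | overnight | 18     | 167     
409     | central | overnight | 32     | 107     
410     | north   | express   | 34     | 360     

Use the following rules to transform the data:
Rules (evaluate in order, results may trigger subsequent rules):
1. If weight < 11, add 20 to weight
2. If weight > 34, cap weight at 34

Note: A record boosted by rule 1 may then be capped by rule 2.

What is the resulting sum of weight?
275

Step 1: Apply rule 1 to records with weight < 11
  - 3 records get bonus of 20
  - Of these, 0 records then exceed 34 and get capped
Step 2: Apply rule 2 to records with weight > 34
  - 1 records (original) are capped
Step 3: Calculate final sum = 275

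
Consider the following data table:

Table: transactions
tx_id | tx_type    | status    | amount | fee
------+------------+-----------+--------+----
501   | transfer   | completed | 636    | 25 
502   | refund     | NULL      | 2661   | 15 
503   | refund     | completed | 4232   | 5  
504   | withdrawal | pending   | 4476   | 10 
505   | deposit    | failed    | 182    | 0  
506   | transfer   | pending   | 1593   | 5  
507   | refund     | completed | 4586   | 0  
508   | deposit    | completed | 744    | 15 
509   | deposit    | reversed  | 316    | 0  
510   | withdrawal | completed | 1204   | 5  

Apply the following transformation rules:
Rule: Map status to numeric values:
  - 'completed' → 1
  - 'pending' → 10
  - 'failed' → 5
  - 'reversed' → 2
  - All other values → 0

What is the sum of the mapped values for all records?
32

Step 1: Apply mapping to each record
Step 2: Count by status:
  'completed': 5 records × 1 = 5
  'pending': 2 records × 10 = 20
  'failed': 1 records × 5 = 5
  'reversed': 1 records × 2 = 2
Step 3: Sum all mapped values = 32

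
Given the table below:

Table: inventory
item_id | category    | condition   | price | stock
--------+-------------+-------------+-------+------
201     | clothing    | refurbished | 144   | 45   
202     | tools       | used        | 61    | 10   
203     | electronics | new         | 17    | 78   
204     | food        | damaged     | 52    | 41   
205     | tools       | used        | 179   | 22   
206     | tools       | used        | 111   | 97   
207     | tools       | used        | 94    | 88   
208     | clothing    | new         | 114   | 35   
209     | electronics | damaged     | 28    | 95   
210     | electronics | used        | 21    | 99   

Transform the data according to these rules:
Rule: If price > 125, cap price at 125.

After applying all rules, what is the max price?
125

Step 1: Original maximum price = 179
Step 2: Apply cap at 125
Step 3: 2 records had price > 125 and were capped
Step 4: Maximum after transformation = 125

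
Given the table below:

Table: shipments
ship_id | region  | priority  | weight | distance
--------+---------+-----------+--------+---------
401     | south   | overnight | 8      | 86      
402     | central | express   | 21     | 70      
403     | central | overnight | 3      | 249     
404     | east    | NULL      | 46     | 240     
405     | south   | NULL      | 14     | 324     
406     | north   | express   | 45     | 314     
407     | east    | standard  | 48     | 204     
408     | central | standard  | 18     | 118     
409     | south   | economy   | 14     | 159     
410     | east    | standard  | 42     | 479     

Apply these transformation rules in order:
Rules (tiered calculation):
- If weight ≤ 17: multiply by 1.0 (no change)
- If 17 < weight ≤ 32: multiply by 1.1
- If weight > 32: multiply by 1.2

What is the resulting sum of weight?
299.1

Step 1: Tier 1 (weight ≤ 17): 4 records, sum = 39 × 1.0 = 39.0
Step 2: Tier 2 (17 < weight ≤ 32): 2 records, sum = 39 × 1.1 = 42.9
Step 3: Tier 3 (weight > 32): 4 records, sum = 181 × 1.2 = 217.2
Step 4: Final sum = 39.0 + 42.9 + 217.2 = 299.1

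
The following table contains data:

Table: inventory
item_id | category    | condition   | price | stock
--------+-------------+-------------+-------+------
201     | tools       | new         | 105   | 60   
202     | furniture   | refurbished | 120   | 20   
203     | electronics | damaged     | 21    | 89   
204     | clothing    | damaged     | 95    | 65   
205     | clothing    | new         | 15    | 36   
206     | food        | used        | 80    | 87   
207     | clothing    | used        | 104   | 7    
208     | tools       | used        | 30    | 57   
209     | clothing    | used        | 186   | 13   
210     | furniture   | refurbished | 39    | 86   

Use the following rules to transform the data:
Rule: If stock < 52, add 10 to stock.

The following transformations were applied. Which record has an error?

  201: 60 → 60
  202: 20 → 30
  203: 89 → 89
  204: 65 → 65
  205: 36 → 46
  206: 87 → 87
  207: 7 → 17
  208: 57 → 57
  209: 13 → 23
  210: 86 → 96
Record 210 has an error. The correct transformed value should be 86, not 96.

Step 1: Check each record against the rule
Step 2: Record 210 has stock = 86
Step 3: Since 86 >= 52, the bonus should not have been applied
Step 4: Correct value = 86, but claimed value = 96
Conclusion: Record 210 has the error.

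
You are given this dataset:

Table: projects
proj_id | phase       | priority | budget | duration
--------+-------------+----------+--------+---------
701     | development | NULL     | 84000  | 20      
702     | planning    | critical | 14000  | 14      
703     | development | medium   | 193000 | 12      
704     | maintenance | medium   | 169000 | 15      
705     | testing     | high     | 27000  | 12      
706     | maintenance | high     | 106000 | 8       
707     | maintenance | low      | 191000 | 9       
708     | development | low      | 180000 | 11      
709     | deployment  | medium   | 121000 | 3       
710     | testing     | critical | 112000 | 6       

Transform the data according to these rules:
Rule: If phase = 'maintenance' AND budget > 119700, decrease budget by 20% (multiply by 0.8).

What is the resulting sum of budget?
1125000.0

Step 1: Find records where phase = 'maintenance' AND budget > 119700
Step 2: 2 records match, summing to 360000
Step 3: After multiplier: 360000 × 0.8 = 288000.0
Step 4: Unaffected records sum: 837000
Step 5: Final sum = 288000.0 + 837000 = 1125000.0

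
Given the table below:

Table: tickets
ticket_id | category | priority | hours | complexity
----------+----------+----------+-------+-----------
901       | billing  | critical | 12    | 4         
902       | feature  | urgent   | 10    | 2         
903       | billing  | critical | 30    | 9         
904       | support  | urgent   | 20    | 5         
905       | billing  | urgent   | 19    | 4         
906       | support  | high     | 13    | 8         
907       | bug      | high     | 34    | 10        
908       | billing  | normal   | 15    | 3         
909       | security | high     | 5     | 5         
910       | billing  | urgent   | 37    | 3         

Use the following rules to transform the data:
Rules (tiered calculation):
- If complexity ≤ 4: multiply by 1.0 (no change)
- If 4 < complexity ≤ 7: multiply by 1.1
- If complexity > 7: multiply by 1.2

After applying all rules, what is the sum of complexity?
59.4

Step 1: Tier 1 (complexity ≤ 4): 5 records, sum = 16 × 1.0 = 16.0
Step 2: Tier 2 (4 < complexity ≤ 7): 2 records, sum = 10 × 1.1 = 11.0
Step 3: Tier 3 (complexity > 7): 3 records, sum = 27 × 1.2 = 32.4
Step 4: Final sum = 16.0 + 11.0 + 32.4 = 59.4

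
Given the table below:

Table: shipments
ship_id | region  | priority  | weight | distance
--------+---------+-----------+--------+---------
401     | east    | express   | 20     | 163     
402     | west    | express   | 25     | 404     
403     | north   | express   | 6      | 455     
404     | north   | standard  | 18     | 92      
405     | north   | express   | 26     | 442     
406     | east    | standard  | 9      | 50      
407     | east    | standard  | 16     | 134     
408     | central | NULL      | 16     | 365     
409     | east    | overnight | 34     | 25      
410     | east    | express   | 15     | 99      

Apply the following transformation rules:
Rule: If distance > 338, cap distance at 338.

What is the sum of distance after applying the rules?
1915

Step 1: 4 records have distance > 338
Step 2: These records originally summed to 1666
Step 3: After capping: 4 × 338 = 1352
Step 4: Unaffected records sum: 563
Step 5: Final sum = 1352 + 563 = 1915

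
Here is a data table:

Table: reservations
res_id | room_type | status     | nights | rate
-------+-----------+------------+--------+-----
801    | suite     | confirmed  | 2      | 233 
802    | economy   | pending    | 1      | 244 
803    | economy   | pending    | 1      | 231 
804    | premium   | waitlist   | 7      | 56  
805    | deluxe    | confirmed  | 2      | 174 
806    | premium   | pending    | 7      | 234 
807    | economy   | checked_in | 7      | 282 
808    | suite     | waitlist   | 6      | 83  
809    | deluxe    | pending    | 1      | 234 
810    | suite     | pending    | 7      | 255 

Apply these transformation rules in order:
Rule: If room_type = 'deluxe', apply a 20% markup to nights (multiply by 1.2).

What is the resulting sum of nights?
41.6

Step 1: Records with room_type = 'deluxe' have total nights = 3
Step 2: Apply multiplier: 3 × 1.2 = 3.6
Step 3: Other records total: 38
Step 4: Final sum = 3.6 + 38 = 41.6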